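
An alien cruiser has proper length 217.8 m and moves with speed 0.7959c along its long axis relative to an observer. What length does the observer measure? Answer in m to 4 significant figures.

γ = 1/√(1 − 0.7959²) = 1.65172
Length contraction: L = L₀/γ = 217.8/1.65172 = 131.9 m

L ≈ 131.9 m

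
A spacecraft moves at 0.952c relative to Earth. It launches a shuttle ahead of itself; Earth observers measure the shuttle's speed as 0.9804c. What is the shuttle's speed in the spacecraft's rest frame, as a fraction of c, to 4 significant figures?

u' ≈ 0.4260c

Inverse velocity addition: u' = (u − v)/(1 − uv/c²)
= (0.9804 − 0.952)/(1 − 0.9804×0.952) = 0.02840/0.0666592 = 0.4260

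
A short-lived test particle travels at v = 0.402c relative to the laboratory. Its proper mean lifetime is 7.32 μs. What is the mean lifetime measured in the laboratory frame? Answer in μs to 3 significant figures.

Δt ≈ 7.99 μs

γ = 1/√(1 − 0.402²) = 1.0921
Time dilation: Δt = γτ₀ = 1.0921 × 7.32 μs = 7.99 μs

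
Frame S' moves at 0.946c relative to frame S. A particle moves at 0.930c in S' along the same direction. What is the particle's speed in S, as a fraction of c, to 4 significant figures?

u ≈ 0.9980c

Relativistic velocity addition: u = (u' + v)/(1 + u'v/c²)
= (0.930 + 0.946)/(1 + 0.930×0.946) = 1.876/1.87978 = 0.9980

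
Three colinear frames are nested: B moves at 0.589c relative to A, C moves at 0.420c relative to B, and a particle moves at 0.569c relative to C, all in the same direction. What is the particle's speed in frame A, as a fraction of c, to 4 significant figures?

Compose boost 2: (0.420 + 0.589)/(1 + 0.420×0.589) = 1.009/1.24738 = 0.808895
Compose boost 3: (0.569 + 0.808895)/(1 + 0.569×0.808895) = 1.37790/1.46026 = 0.9436

u ≈ 0.9436c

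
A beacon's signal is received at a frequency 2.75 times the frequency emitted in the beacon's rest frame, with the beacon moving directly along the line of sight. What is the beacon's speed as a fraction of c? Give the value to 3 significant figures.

f_obs/f_src = √((1+β)/(1−β)) = 2.75  ⇒  (1+β)/(1−β) = 7.5625
β = |1 − D²|/(1 + D²) = |1 − 7.5625|/(1 + 7.5625) = 0.766

β ≈ 0.766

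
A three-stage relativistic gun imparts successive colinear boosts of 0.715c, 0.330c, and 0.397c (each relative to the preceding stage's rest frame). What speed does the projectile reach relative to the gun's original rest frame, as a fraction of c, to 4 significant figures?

u ≈ 0.9303c

Compose boost 2: (0.330 + 0.715)/(1 + 0.330×0.715) = 1.045/1.23595 = 0.845503
Compose boost 3: (0.397 + 0.845503)/(1 + 0.397×0.845503) = 1.24250/1.33566 = 0.9303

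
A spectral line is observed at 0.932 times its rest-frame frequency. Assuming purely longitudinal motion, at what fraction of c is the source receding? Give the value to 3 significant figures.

f_obs/f_src = √((1−β)/(1+β)) = 0.932  ⇒  (1−β)/(1+β) = 0.86862
β = |1 − D²|/(1 + D²) = |1 − 0.86862|/(1 + 0.86862) = 0.0703

β ≈ 0.0703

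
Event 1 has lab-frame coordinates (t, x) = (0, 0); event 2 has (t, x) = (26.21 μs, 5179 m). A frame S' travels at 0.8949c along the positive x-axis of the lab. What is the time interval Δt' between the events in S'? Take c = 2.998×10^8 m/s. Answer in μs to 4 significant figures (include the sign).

γ = 1/√(1 − 0.8949²) = 2.24081
Δt' = γ(Δt − vΔx/c²) = 2.24081 × (26.21 μs − 0.8949×5179 m / (2.998×10^8 m/s))
= 2.24081 × (10.7507 μs) = 24.09 μs

Δt' ≈ 24.09 μs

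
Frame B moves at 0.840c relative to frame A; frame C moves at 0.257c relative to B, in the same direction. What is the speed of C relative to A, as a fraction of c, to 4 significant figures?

u ≈ 0.9022c

Compose boost 2: (0.257 + 0.840)/(1 + 0.257×0.840) = 1.097/1.21588 = 0.9022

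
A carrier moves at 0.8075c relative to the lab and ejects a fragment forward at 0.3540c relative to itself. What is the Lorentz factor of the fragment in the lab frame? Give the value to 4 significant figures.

u_lab = (0.3540 + 0.8075)/(1 + 0.3540×0.8075) = 1.1615/1.285855 = 0.9032900
γ = 1/√(1 − 0.9032900²) = 2.331

γ ≈ 2.331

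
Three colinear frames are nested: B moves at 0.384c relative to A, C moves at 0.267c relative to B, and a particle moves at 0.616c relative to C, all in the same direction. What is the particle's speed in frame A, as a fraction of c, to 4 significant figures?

u ≈ 0.8847c

Compose boost 2: (0.267 + 0.384)/(1 + 0.267×0.384) = 0.6510/1.10253 = 0.590461
Compose boost 3: (0.616 + 0.590461)/(1 + 0.616×0.590461) = 1.20646/1.36372 = 0.8847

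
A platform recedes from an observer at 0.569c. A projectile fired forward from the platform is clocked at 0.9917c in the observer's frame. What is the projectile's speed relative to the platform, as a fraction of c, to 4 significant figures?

Inverse velocity addition: u' = (u − v)/(1 − uv/c²)
= (0.9917 − 0.569)/(1 − 0.9917×0.569) = 0.4227/0.435723 = 0.9701

u' ≈ 0.9701c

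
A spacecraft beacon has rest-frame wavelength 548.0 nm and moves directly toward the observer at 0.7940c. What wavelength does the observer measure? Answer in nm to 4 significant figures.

λ_obs ≈ 185.7 nm

Relativistic Doppler: λ_obs = λ_src √((1−β)/(1+β))
= 548.0 × √(0.206000/1.79400) = 548.0 × 0.338862 = 185.7 nm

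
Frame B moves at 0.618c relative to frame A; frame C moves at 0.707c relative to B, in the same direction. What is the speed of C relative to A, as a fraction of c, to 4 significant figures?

u ≈ 0.9221c

Compose boost 2: (0.707 + 0.618)/(1 + 0.707×0.618) = 1.325/1.43693 = 0.9221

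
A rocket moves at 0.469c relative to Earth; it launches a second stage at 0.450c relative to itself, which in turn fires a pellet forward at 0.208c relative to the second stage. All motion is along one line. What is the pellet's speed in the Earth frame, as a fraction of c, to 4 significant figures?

u ≈ 0.8350c

Compose boost 2: (0.450 + 0.469)/(1 + 0.450×0.469) = 0.9190/1.21105 = 0.758846
Compose boost 3: (0.208 + 0.758846)/(1 + 0.208×0.758846) = 0.966846/1.15784 = 0.8350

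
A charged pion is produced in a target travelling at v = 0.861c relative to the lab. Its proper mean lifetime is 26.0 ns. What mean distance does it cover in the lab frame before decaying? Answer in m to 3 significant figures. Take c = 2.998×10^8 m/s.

d ≈ 13.2 m

γ = 1/√(1 − 0.861²) = 1.9662
Dilated lifetime: Δt = γτ₀ = 1.9662 × 26.0 ns = 51.120 ns
d = vΔt = 0.861c × 51.120 ns = 2.5813×10^8 m/s × 5.1120×10^-8 s = 13.2 m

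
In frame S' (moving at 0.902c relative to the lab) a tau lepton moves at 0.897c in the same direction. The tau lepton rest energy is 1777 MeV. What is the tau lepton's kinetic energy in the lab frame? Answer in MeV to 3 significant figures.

u_lab = (0.897 + 0.902)/(1 + 0.897×0.902) = 0.994420
γ = 1/√(1 − 0.994420²) = 9.4796
K = (γ − 1)m₀c² = (9.4796 − 1) × 1777 = 8.4796 × 1777 = 15100 MeV

K ≈ 15100 MeV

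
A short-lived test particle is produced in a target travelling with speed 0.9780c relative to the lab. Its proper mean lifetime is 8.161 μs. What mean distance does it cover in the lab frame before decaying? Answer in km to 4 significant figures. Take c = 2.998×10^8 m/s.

γ = 1/√(1 − 0.9780²) = 4.79375
Dilated lifetime: Δt = γτ₀ = 4.79375 × 8.161 μs = 39.1218 μs
d = vΔt = 0.9780c × 39.1218 μs = 2.93204×10^8 m/s × 3.91218×10^-5 s = 11.47 km

d ≈ 11.47 km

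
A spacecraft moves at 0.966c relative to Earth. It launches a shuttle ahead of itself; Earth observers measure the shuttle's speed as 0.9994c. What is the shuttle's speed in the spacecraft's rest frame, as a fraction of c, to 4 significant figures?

u' ≈ 0.9659c

Inverse velocity addition: u' = (u − v)/(1 − uv/c²)
= (0.9994 − 0.966)/(1 − 0.9994×0.966) = 0.03340/0.0345796 = 0.9659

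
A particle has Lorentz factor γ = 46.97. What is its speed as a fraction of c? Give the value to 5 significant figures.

β ≈ 0.99977

β = √(1 − 1/γ²) = √(1 − 1/46.97²) = √(0.9995467) = 0.99977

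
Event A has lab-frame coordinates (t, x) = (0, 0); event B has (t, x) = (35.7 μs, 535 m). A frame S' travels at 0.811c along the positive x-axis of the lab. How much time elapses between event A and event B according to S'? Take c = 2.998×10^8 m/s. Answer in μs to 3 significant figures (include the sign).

γ = 1/√(1 − 0.811²) = 1.7093
Δt' = γ(Δt − vΔx/c²) = 1.7093 × (35.7 μs − 0.811×535 m / (2.998×10^8 m/s))
= 1.7093 × (34.253 μs) = 58.5 μs

Δt' ≈ 58.5 μs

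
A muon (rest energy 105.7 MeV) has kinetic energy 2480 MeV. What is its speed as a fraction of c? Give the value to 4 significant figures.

γ = 1 + K/(m₀c²) = 1 + 2480/105.7 = 24.4626
β = √(1 − 1/γ²) = 0.9992

β ≈ 0.9992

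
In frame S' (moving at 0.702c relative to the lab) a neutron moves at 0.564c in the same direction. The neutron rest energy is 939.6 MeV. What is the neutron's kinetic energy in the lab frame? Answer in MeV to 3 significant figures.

K ≈ 1290 MeV

u_lab = (0.564 + 0.702)/(1 + 0.564×0.702) = 0.906924
γ = 1/√(1 − 0.906924²) = 2.3736
K = (γ − 1)m₀c² = (2.3736 − 1) × 939.6 = 1.3736 × 939.6 = 1290 MeV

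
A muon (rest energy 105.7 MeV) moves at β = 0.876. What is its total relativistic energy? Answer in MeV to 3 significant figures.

γ = 1/√(1 − 0.876²) = 2.0734
E = γm₀c² = 2.0734 × 105.7 MeV = 219 MeV

E ≈ 219 MeV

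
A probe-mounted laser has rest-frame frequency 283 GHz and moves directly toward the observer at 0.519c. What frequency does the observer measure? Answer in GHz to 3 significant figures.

Relativistic Doppler: f_obs = f_src √((1+β)/(1−β))
= 283 × √(1.5190/0.48100) = 283 × 1.7771 = 503 GHz

f_obs ≈ 503 GHz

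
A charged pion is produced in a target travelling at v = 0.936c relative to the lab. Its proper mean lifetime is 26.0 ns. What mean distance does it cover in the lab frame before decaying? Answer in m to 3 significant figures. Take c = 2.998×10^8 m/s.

d ≈ 20.7 m

γ = 1/√(1 − 0.936²) = 2.8409
Dilated lifetime: Δt = γτ₀ = 2.8409 × 26.0 ns = 73.864 ns
d = vΔt = 0.936c × 73.864 ns = 2.8061×10^8 m/s × 7.3864×10^-8 s = 20.7 m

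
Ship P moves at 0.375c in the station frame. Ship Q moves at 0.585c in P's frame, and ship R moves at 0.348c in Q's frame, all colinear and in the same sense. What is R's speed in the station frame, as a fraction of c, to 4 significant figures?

Compose boost 2: (0.585 + 0.375)/(1 + 0.585×0.375) = 0.9600/1.21937 = 0.787289
Compose boost 3: (0.348 + 0.787289)/(1 + 0.348×0.787289) = 1.13529/1.27398 = 0.8911

u ≈ 0.8911c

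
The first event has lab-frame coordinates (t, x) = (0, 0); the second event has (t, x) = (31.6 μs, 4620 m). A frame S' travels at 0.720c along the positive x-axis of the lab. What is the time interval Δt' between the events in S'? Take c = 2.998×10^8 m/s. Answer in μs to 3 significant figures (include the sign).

Δt' ≈ 29.5 μs

γ = 1/√(1 − 0.720²) = 1.4410
Δt' = γ(Δt − vΔx/c²) = 1.4410 × (31.6 μs − 0.720×4620 m / (2.998×10^8 m/s))
= 1.4410 × (20.505 μs) = 29.5 μs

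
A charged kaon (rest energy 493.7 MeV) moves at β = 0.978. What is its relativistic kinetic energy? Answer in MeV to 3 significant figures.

γ = 1/√(1 − 0.978²) = 4.7938
K = (γ − 1)m₀c² = (4.7938 − 1) × 493.7 MeV = 3.7938 × 493.7 MeV = 1870 MeV

K ≈ 1870 MeV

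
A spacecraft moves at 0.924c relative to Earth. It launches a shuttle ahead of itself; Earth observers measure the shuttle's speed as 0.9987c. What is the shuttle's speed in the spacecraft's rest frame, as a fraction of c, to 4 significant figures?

Inverse velocity addition: u' = (u − v)/(1 − uv/c²)
= (0.9987 − 0.924)/(1 − 0.9987×0.924) = 0.07470/0.0772012 = 0.9676

u' ≈ 0.9676c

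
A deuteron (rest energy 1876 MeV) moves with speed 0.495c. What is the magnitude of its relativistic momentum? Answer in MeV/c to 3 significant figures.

p ≈ 1070 MeV/c

γ = 1/√(1 − 0.495²) = 1.1509
p = γβm₀c = 1.1509 × 0.495 × 1876 MeV/c = 1070 MeV/c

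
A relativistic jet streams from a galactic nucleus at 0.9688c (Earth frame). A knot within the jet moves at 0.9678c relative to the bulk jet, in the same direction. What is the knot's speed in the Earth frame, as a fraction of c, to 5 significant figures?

u ≈ 0.99948c

Relativistic velocity addition: u = (u' + v)/(1 + u'v/c²)
= (0.9678 + 0.9688)/(1 + 0.9678×0.9688) = 1.9366/1.937605 = 0.99948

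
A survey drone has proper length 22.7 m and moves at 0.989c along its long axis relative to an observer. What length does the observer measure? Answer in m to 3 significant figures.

L ≈ 3.36 m

γ = 1/√(1 − 0.989²) = 6.7606
Length contraction: L = L₀/γ = 22.7/6.7606 = 3.36 m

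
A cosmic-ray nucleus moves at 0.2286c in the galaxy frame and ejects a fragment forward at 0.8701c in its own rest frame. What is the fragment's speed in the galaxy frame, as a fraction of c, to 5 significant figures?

u ≈ 0.91642c

Compose boost 2: (0.8701 + 0.2286)/(1 + 0.8701×0.2286) = 1.0987/1.198905 = 0.91642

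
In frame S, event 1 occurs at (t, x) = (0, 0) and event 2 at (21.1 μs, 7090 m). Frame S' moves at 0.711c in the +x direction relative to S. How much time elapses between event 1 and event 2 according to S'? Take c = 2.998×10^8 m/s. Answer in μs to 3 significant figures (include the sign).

γ = 1/√(1 − 0.711²) = 1.4221
Δt' = γ(Δt − vΔx/c²) = 1.4221 × (21.1 μs − 0.711×7090 m / (2.998×10^8 m/s))
= 1.4221 × (4.2855 μs) = 6.09 μs

Δt' ≈ 6.09 μs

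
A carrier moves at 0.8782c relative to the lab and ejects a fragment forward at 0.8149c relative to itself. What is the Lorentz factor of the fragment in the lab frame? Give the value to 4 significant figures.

γ ≈ 6.189

u_lab = (0.8149 + 0.8782)/(1 + 0.8149×0.8782) = 1.6931/1.715645 = 0.9868591
γ = 1/√(1 − 0.9868591²) = 6.189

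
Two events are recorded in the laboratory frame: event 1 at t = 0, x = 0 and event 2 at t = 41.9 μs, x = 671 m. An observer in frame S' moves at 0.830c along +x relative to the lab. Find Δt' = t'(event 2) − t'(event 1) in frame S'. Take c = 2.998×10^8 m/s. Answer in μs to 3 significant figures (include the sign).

Δt' ≈ 71.8 μs

γ = 1/√(1 − 0.830²) = 1.7929
Δt' = γ(Δt − vΔx/c²) = 1.7929 × (41.9 μs − 0.830×671 m / (2.998×10^8 m/s))
= 1.7929 × (40.042 μs) = 71.8 μs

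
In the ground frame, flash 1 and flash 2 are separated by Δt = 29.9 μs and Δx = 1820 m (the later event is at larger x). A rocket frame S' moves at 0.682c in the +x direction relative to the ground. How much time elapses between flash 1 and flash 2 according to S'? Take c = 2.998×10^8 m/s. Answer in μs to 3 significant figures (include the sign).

γ = 1/√(1 − 0.682²) = 1.3673
Δt' = γ(Δt − vΔx/c²) = 1.3673 × (29.9 μs − 0.682×1820 m / (2.998×10^8 m/s))
= 1.3673 × (25.760 μs) = 35.2 μs

Δt' ≈ 35.2 μs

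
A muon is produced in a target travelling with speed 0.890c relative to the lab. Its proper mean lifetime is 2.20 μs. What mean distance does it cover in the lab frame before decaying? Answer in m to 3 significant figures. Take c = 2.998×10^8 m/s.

d ≈ 1290 m

γ = 1/√(1 − 0.890²) = 2.1932
Dilated lifetime: Δt = γτ₀ = 2.1932 × 2.20 μs = 4.8250 μs
d = vΔt = 0.890c × 4.8250 μs = 2.6682×10^8 m/s × 4.8250×10^-6 s = 1290 m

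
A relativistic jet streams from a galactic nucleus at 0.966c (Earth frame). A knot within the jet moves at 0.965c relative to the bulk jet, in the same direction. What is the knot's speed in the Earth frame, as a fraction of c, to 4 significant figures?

Relativistic velocity addition: u = (u' + v)/(1 + u'v/c²)
= (0.965 + 0.966)/(1 + 0.965×0.966) = 1.931/1.93219 = 0.9994

u ≈ 0.9994c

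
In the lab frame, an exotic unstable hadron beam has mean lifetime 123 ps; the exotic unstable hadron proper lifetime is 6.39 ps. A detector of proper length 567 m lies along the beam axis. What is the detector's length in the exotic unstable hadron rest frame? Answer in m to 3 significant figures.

Time dilation ⇒ γ = Δt/τ₀ = 123/6.39 = 19.249
Length contraction: L = L₀/γ = 567/19.249 = 29.5 m

L ≈ 29.5 m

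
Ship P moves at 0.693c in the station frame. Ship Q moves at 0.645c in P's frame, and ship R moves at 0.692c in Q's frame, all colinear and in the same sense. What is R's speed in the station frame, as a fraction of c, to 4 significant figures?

u ≈ 0.9859c

Compose boost 2: (0.645 + 0.693)/(1 + 0.645×0.693) = 1.338/1.44698 = 0.924681
Compose boost 3: (0.692 + 0.924681)/(1 + 0.692×0.924681) = 1.61668/1.63988 = 0.9859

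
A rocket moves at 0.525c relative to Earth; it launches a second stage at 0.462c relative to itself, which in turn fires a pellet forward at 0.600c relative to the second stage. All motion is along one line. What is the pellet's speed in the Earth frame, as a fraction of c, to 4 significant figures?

Compose boost 2: (0.462 + 0.525)/(1 + 0.462×0.525) = 0.9870/1.24255 = 0.794334
Compose boost 3: (0.600 + 0.794334)/(1 + 0.600×0.794334) = 1.39433/1.47660 = 0.9443

u ≈ 0.9443c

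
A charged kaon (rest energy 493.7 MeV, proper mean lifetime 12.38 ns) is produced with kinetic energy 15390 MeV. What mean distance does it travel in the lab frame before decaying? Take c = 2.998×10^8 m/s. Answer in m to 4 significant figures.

γ = 1 + K/(m₀c²) = 1 + 15390/493.7 = 32.1728
β = √(1 − 1/γ²) = 0.999517
Dilated lifetime: γτ₀ = 32.1728 × 12.38 ns = 398.299 ns
d = βc·γτ₀ = 0.999517 × (2.998×10^8 m/s) × 3.98299×10^-7 s = 119.4 m

d ≈ 119.4 m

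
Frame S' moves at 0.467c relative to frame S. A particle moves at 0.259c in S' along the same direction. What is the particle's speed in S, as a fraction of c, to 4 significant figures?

u ≈ 0.6477c

Relativistic velocity addition: u = (u' + v)/(1 + u'v/c²)
= (0.259 + 0.467)/(1 + 0.259×0.467) = 0.7260/1.12095 = 0.6477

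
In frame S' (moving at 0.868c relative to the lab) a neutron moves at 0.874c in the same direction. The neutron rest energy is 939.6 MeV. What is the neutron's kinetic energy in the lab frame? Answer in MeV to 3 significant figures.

K ≈ 5910 MeV

u_lab = (0.874 + 0.868)/(1 + 0.874×0.868) = 0.990543
γ = 1/√(1 − 0.990543²) = 7.2884
K = (γ − 1)m₀c² = (7.2884 − 1) × 939.6 = 6.2884 × 939.6 = 5910 MeV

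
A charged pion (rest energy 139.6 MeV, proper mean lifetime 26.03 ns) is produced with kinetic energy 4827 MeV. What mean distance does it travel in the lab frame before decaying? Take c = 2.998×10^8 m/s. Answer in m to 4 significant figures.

d ≈ 277.5 m

γ = 1 + K/(m₀c²) = 1 + 4827/139.6 = 35.5774
β = √(1 − 1/γ²) = 0.999605
Dilated lifetime: γτ₀ = 35.5774 × 26.03 ns = 926.079 ns
d = βc·γτ₀ = 0.999605 × (2.998×10^8 m/s) × 9.26079×10^-7 s = 277.5 m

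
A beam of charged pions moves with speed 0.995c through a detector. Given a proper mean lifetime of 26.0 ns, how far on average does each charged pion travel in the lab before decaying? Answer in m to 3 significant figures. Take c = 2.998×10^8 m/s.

d ≈ 77.7 m

γ = 1/√(1 − 0.995²) = 10.013
Dilated lifetime: Δt = γτ₀ = 10.013 × 26.0 ns = 260.33 ns
d = vΔt = 0.995c × 260.33 ns = 2.9830×10^8 m/s × 2.6033×10^-7 s = 77.7 m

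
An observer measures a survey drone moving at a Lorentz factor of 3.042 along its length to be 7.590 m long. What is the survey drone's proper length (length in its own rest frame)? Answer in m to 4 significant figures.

γ = 3.042 (given)
L₀ = γL = 3.042 × 7.590 = 23.09 m

L₀ ≈ 23.09 m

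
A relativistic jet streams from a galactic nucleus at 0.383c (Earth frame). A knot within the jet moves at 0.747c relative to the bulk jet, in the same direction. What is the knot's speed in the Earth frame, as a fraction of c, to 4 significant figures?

u ≈ 0.8786c

Relativistic velocity addition: u = (u' + v)/(1 + u'v/c²)
= (0.747 + 0.383)/(1 + 0.747×0.383) = 1.130/1.28610 = 0.8786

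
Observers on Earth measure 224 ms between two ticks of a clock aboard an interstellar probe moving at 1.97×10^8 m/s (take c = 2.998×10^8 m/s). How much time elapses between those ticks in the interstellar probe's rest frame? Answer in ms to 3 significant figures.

β = v/c = 1.97×10^8 / 2.998×10^8 = 0.65710
γ = 1/√(1 − 0.65710²) = 1.3266
Proper time: τ₀ = Δt/γ = 224/1.3266 = 169 ms

τ₀ ≈ 169 ms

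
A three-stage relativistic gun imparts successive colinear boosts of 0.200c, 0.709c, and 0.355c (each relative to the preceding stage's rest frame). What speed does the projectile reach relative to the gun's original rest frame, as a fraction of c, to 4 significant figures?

Compose boost 2: (0.709 + 0.200)/(1 + 0.709×0.200) = 0.9090/1.14180 = 0.796111
Compose boost 3: (0.355 + 0.796111)/(1 + 0.355×0.796111) = 1.15111/1.28262 = 0.8975

u ≈ 0.8975c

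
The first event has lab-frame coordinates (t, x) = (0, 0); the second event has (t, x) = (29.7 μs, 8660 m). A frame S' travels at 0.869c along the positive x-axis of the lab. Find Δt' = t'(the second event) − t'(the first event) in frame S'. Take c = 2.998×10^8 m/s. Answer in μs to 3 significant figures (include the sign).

γ = 1/√(1 − 0.869²) = 2.0210
Δt' = γ(Δt − vΔx/c²) = 2.0210 × (29.7 μs − 0.869×8660 m / (2.998×10^8 m/s))
= 2.0210 × (4.5981 μs) = 9.29 μs

Δt' ≈ 9.29 μs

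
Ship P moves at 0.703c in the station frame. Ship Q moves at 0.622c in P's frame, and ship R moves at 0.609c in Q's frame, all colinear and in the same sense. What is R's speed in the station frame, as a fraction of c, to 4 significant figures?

Compose boost 2: (0.622 + 0.703)/(1 + 0.622×0.703) = 1.325/1.43727 = 0.921889
Compose boost 3: (0.609 + 0.921889)/(1 + 0.609×0.921889) = 1.53089/1.56143 = 0.9804

u ≈ 0.9804c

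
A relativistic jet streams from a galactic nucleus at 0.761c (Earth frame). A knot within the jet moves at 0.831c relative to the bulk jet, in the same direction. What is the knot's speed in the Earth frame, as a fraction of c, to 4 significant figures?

u ≈ 0.9753c

Relativistic velocity addition: u = (u' + v)/(1 + u'v/c²)
= (0.831 + 0.761)/(1 + 0.831×0.761) = 1.592/1.63239 = 0.9753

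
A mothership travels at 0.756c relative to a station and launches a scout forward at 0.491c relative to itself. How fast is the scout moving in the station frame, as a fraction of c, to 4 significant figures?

Compose boost 2: (0.491 + 0.756)/(1 + 0.491×0.756) = 1.247/1.37120 = 0.9094

u ≈ 0.9094c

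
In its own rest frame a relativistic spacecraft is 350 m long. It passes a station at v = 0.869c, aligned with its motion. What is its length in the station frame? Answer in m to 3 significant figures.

γ = 1/√(1 − 0.869²) = 2.0210
Length contraction: L = L₀/γ = 350/2.0210 = 173 m

L ≈ 173 m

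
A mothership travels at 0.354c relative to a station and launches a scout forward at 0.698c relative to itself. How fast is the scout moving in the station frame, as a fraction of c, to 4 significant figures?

u ≈ 0.8436c

Compose boost 2: (0.698 + 0.354)/(1 + 0.698×0.354) = 1.052/1.24709 = 0.8436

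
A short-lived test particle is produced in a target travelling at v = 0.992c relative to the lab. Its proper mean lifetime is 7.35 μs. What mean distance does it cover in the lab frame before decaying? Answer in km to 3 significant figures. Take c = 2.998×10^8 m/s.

γ = 1/√(1 − 0.992²) = 7.9216
Dilated lifetime: Δt = γτ₀ = 7.9216 × 7.35 μs = 58.223 μs
d = vΔt = 0.992c × 58.223 μs = 2.9740×10^8 m/s × 5.8223×10^-5 s = 17.3 km

d ≈ 17.3 km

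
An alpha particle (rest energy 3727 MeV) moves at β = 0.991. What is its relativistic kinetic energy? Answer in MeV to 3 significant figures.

γ = 1/√(1 − 0.991²) = 7.4704
K = (γ − 1)m₀c² = (7.4704 − 1) × 3727 MeV = 6.4704 × 3727 MeV = 24100 MeV

K ≈ 24100 MeV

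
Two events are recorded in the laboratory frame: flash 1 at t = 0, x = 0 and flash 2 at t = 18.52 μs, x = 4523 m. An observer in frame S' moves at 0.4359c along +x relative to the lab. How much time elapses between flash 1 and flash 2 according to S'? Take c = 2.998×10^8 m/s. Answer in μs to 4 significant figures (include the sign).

γ = 1/√(1 − 0.4359²) = 1.11112
Δt' = γ(Δt − vΔx/c²) = 1.11112 × (18.52 μs − 0.4359×4523 m / (2.998×10^8 m/s))
= 1.11112 × (11.9437 μs) = 13.27 μs

Δt' ≈ 13.27 μs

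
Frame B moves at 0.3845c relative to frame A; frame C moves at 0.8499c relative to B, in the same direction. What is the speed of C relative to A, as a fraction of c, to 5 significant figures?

Compose boost 2: (0.8499 + 0.3845)/(1 + 0.8499×0.3845) = 1.2344/1.326787 = 0.93037

u ≈ 0.93037c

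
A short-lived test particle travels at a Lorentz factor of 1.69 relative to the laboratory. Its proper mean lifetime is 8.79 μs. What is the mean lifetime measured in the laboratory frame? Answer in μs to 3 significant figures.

γ = 1.69 (given)
Time dilation: Δt = γτ₀ = 1.69 × 8.79 μs = 14.9 μs

Δt ≈ 14.9 μs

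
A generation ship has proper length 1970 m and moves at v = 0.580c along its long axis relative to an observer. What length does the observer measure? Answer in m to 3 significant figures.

L ≈ 1600 m

γ = 1/√(1 − 0.580²) = 1.2276
Length contraction: L = L₀/γ = 1970/1.2276 = 1600 m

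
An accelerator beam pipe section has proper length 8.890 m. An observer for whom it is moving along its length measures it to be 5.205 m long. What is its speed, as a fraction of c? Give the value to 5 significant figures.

β ≈ 0.81068

γ = L₀/L = 8.890/5.205 = 1.707973
β = √(1 − 1/γ²) = 0.81068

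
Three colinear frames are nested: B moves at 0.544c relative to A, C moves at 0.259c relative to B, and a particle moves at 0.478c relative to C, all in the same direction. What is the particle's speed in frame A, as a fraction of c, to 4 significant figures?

Compose boost 2: (0.259 + 0.544)/(1 + 0.259×0.544) = 0.8030/1.14090 = 0.703833
Compose boost 3: (0.478 + 0.703833)/(1 + 0.478×0.703833) = 1.18183/1.33643 = 0.8843

u ≈ 0.8843c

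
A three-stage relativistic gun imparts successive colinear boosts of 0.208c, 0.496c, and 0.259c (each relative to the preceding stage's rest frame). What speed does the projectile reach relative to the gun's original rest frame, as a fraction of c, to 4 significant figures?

Compose boost 2: (0.496 + 0.208)/(1 + 0.496×0.208) = 0.7040/1.10317 = 0.638162
Compose boost 3: (0.259 + 0.638162)/(1 + 0.259×0.638162) = 0.897162/1.16528 = 0.7699

u ≈ 0.7699c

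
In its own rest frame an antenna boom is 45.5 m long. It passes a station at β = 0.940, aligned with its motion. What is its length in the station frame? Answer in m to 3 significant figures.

γ = 1/√(1 − 0.940²) = 2.9311
Length contraction: L = L₀/γ = 45.5/2.9311 = 15.5 m

L ≈ 15.5 m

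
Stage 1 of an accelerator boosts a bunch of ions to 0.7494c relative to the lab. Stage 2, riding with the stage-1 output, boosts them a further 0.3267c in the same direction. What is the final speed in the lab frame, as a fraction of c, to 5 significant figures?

Compose boost 2: (0.3267 + 0.7494)/(1 + 0.3267×0.7494) = 1.0761/1.244829 = 0.86446

u ≈ 0.86446c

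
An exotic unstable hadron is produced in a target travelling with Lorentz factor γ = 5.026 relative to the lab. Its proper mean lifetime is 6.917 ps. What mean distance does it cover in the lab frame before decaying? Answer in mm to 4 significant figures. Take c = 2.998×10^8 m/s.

d ≈ 10.21 mm

β = √(1 − 1/γ²) = √(1 − 1/5.026²) = 0.980007
Dilated lifetime: Δt = γτ₀ = 5.026 × 6.917 ps = 34.7648 ps
d = vΔt = 0.980007c × 34.7648 ps = 2.93806×10^8 m/s × 3.47648×10^-11 s = 10.21 mm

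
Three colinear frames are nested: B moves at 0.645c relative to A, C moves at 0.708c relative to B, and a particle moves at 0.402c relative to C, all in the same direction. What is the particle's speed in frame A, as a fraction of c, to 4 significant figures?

Compose boost 2: (0.708 + 0.645)/(1 + 0.708×0.645) = 1.353/1.45666 = 0.928837
Compose boost 3: (0.402 + 0.928837)/(1 + 0.402×0.928837) = 1.33084/1.37339 = 0.9690

u ≈ 0.9690c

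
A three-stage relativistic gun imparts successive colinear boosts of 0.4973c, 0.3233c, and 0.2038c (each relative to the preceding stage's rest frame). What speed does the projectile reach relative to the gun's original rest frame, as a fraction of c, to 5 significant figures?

Compose boost 2: (0.3233 + 0.4973)/(1 + 0.3233×0.4973) = 0.82060/1.160777 = 0.7069402
Compose boost 3: (0.2038 + 0.7069402)/(1 + 0.2038×0.7069402) = 0.9107402/1.144074 = 0.79605

u ≈ 0.79605c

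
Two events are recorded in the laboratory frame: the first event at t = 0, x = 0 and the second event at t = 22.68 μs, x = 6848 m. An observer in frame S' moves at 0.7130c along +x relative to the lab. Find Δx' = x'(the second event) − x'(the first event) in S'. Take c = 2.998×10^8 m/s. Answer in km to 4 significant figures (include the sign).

Δx' ≈ 2.852 km

γ = 1/√(1 − 0.7130²) = 1.42620
Δx' = γ(Δx − vΔt) = 1.42620 × (6848 m − 0.7130×(2.998×10^8 m/s)×22.68×10^-6 s)
= 1.42620 × (1999.98 m) = 2.852 km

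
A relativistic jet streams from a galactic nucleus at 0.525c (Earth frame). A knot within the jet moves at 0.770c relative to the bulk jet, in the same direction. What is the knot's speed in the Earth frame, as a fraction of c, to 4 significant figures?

u ≈ 0.9222c

Relativistic velocity addition: u = (u' + v)/(1 + u'v/c²)
= (0.770 + 0.525)/(1 + 0.770×0.525) = 1.295/1.40425 = 0.9222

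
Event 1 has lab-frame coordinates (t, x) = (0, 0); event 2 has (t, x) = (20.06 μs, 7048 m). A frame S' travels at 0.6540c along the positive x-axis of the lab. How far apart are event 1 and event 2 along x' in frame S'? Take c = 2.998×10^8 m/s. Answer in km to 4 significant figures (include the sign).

γ = 1/√(1 − 0.6540²) = 1.32189
Δx' = γ(Δx − vΔt) = 1.32189 × (7048 m − 0.6540×(2.998×10^8 m/s)×20.06×10^-6 s)
= 1.32189 × (3114.85 m) = 4.117 km

Δx' ≈ 4.117 km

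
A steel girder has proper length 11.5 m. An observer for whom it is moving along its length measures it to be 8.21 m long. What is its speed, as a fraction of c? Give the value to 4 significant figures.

β ≈ 0.7002

γ = L₀/L = 11.5/8.21 = 1.40073
β = √(1 − 1/γ²) = 0.7002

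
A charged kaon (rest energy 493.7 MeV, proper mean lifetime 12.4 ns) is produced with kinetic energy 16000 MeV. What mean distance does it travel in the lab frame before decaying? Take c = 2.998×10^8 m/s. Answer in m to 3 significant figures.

γ = 1 + K/(m₀c²) = 1 + 16000/493.7 = 33.408
β = √(1 − 1/γ²) = 0.99955
Dilated lifetime: γτ₀ = 33.408 × 12.4 ns = 414.26 ns
d = βc·γτ₀ = 0.99955 × (2.998×10^8 m/s) × 4.1426×10^-7 s = 124 m

d ≈ 124 m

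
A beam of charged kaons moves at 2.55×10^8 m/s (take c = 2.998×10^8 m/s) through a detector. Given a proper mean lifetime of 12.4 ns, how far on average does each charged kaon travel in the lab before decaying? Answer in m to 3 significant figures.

β = v/c = 2.55×10^8 / 2.998×10^8 = 0.85057
γ = 1/√(1 − 0.85057²) = 1.9016
Dilated lifetime: Δt = γτ₀ = 1.9016 × 12.4 ns = 23.580 ns
d = vΔt = 0.85057c × 23.580 ns = 2.5500×10^8 m/s × 2.3580×10^-8 s = 6.01 m

d ≈ 6.01 m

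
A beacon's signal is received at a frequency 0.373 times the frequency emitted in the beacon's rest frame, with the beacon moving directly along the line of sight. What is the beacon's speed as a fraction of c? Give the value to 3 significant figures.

f_obs/f_src = √((1−β)/(1+β)) = 0.373  ⇒  (1−β)/(1+β) = 0.13913
β = |1 − D²|/(1 + D²) = |1 − 0.13913|/(1 + 0.13913) = 0.756

β ≈ 0.756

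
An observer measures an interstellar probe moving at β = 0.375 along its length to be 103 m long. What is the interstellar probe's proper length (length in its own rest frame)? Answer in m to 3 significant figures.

γ = 1/√(1 − 0.375²) = 1.0787
L₀ = γL = 1.0787 × 103 = 111 m

L₀ ≈ 111 m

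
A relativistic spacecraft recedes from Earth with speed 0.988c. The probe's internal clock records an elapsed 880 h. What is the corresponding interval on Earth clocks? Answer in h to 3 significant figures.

γ = 1/√(1 − 0.988²) = 6.4744
Time dilation: Δt = γτ₀ = 6.4744 × 880 h = 5700 h

Δt ≈ 5700 h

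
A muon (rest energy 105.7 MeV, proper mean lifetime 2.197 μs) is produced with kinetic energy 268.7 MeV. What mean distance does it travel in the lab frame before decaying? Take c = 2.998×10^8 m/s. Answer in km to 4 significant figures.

d ≈ 2.238 km

γ = 1 + K/(m₀c²) = 1 + 268.7/105.7 = 3.54210
β = √(1 − 1/γ²) = 0.959321
Dilated lifetime: γτ₀ = 3.54210 × 2.197 μs = 7.78199 μs
d = βc·γτ₀ = 0.959321 × (2.998×10^8 m/s) × 7.78199×10^-6 s = 2.238 km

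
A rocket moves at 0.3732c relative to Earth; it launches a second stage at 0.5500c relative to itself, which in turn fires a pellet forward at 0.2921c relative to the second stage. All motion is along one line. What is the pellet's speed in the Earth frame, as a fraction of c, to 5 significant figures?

u ≈ 0.86462c

Compose boost 2: (0.5500 + 0.3732)/(1 + 0.5500×0.3732) = 0.92320/1.205260 = 0.7659758
Compose boost 3: (0.2921 + 0.7659758)/(1 + 0.2921×0.7659758) = 1.058076/1.223742 = 0.86462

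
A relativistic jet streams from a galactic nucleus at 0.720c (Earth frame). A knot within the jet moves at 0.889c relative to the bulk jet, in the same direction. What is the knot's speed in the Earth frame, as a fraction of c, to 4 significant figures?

Relativistic velocity addition: u = (u' + v)/(1 + u'v/c²)
= (0.889 + 0.720)/(1 + 0.889×0.720) = 1.609/1.64008 = 0.9810

u ≈ 0.9810c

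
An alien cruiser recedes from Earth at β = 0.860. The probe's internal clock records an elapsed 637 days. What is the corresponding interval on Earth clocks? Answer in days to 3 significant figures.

γ = 1/√(1 − 0.860²) = 1.9597
Time dilation: Δt = γτ₀ = 1.9597 × 637 days = 1250 days

Δt ≈ 1250 days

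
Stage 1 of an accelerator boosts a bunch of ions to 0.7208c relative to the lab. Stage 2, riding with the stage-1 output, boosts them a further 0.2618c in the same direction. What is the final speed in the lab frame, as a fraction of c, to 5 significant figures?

Compose boost 2: (0.2618 + 0.7208)/(1 + 0.2618×0.7208) = 0.98260/1.188705 = 0.82661

u ≈ 0.82661c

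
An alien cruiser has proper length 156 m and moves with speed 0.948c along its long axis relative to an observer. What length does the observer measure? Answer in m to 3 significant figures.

L ≈ 49.7 m

γ = 1/√(1 − 0.948²) = 3.1420
Length contraction: L = L₀/γ = 156/3.1420 = 49.7 m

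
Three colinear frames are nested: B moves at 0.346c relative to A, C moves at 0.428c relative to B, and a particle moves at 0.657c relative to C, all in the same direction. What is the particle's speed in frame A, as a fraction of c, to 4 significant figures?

Compose boost 2: (0.428 + 0.346)/(1 + 0.428×0.346) = 0.7740/1.14809 = 0.674164
Compose boost 3: (0.657 + 0.674164)/(1 + 0.657×0.674164) = 1.33116/1.44293 = 0.9225

u ≈ 0.9225c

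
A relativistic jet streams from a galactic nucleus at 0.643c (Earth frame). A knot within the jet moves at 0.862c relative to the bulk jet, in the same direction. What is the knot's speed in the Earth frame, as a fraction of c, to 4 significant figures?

u ≈ 0.9683c

Relativistic velocity addition: u = (u' + v)/(1 + u'v/c²)
= (0.862 + 0.643)/(1 + 0.862×0.643) = 1.505/1.55427 = 0.9683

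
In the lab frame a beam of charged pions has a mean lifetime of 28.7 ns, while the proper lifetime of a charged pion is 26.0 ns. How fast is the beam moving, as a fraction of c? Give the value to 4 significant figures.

β ≈ 0.4234

γ = Δt/τ₀ = 28.7/26.0 = 1.10385
β = √(1 − 1/γ²) = √(1 − 1/1.10385²) = 0.4234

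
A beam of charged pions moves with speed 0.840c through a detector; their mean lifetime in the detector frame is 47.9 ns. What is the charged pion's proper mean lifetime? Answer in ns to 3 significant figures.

τ₀ ≈ 26.0 ns

γ = 1/√(1 − 0.840²) = 1.8430
Proper time: τ₀ = Δt/γ = 47.9/1.8430 = 26.0 ns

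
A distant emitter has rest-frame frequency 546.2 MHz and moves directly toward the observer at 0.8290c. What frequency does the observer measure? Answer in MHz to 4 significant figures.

f_obs ≈ 1786 MHz

Relativistic Doppler: f_obs = f_src √((1+β)/(1−β))
= 546.2 × √(1.82900/0.171000) = 546.2 × 3.27046 = 1786 MHz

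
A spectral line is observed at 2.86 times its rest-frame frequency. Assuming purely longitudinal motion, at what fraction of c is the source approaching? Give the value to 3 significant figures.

f_obs/f_src = √((1+β)/(1−β)) = 2.86  ⇒  (1+β)/(1−β) = 8.1796
β = |1 − D²|/(1 + D²) = |1 − 8.1796|/(1 + 8.1796) = 0.782

β ≈ 0.782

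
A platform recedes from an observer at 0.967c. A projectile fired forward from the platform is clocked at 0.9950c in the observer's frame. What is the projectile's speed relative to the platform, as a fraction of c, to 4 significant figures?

Inverse velocity addition: u' = (u − v)/(1 − uv/c²)
= (0.9950 − 0.967)/(1 − 0.9950×0.967) = 0.02800/0.0378350 = 0.7401

u' ≈ 0.7401c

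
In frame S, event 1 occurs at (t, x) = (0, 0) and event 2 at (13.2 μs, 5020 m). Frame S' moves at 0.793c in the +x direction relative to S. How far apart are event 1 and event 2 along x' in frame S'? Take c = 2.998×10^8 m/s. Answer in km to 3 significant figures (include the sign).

Δx' ≈ 3.09 km

γ = 1/√(1 − 0.793²) = 1.6414
Δx' = γ(Δx − vΔt) = 1.6414 × (5020 m − 0.793×(2.998×10^8 m/s)×13.2×10^-6 s)
= 1.6414 × (1881.8 m) = 3.09 km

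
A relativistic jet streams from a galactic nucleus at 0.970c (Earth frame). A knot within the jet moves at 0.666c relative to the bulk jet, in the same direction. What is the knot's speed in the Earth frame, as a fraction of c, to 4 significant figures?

Relativistic velocity addition: u = (u' + v)/(1 + u'v/c²)
= (0.666 + 0.970)/(1 + 0.666×0.970) = 1.636/1.64602 = 0.9939

u ≈ 0.9939c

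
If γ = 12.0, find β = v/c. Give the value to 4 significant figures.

β = √(1 − 1/γ²) = √(1 − 1/12.0²) = √(0.993056) = 0.9965

β ≈ 0.9965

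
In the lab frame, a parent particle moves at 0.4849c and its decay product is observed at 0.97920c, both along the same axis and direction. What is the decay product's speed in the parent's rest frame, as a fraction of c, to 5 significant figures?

u' ≈ 0.94119c

Inverse velocity addition: u' = (u − v)/(1 − uv/c²)
= (0.97920 − 0.4849)/(1 − 0.97920×0.4849) = 0.49430/0.5251859 = 0.94119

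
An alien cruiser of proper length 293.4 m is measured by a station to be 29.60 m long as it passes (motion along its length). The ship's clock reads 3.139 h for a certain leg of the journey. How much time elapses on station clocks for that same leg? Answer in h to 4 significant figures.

Length contraction ⇒ γ = L₀/L = 293.4/29.60 = 9.91216
Time dilation: Δt = γτ₀ = 9.91216 × 3.139 h = 31.11 h

Δt ≈ 31.11 h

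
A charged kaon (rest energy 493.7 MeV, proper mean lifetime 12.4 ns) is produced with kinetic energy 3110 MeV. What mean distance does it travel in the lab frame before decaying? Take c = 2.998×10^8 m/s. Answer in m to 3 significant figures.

d ≈ 26.9 m

γ = 1 + K/(m₀c²) = 1 + 3110/493.7 = 7.2994
β = √(1 − 1/γ²) = 0.99057
Dilated lifetime: γτ₀ = 7.2994 × 12.4 ns = 90.512 ns
d = βc·γτ₀ = 0.99057 × (2.998×10^8 m/s) × 9.0512×10^-8 s = 26.9 m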